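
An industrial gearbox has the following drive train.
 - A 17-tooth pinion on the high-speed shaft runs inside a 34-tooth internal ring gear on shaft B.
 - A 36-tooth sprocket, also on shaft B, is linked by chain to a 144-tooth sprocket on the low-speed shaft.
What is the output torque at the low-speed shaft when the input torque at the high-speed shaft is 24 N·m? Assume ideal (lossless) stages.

192 N·m

After the internal gear (34/17): 24 × 2 = 48 N·m
After the chain (144/36): 48 × 4 = 192 N·m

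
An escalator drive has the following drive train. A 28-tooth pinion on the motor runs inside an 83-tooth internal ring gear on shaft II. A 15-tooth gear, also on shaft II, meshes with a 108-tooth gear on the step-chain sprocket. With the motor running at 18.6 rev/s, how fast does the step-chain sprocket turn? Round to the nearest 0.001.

Internal gear: ratio = 83/28 = 2.9643, so shaft II turns at 18.6 / 2.9643 = 6.2747 rev/s.
Gear mesh: ratio = 108/15 = 7.2, so the step-chain sprocket turns at 6.2747 / 7.2 = 0.87149 rev/s.

0.871 rev/s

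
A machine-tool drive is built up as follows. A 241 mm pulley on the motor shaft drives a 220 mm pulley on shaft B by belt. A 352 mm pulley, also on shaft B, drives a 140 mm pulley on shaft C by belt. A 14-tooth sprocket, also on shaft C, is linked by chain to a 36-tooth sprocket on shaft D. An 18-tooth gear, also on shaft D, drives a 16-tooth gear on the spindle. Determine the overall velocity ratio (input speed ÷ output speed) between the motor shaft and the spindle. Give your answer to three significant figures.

0.830

Each stage contributes driven/driver: belt 220/241 = 0.91286, belt 140/352 = 0.39773, chain 36/14 = 2.5714, gear mesh 16/18 = 0.88889.
Overall: 0.91286 × 0.39773 × 2.5714 × 0.88889 = 0.82988.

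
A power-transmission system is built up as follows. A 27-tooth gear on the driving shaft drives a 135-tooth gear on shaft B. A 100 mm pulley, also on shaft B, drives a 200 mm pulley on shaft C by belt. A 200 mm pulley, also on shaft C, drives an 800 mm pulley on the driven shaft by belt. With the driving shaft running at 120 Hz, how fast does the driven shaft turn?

the driving shaft → shaft B (gear mesh, 135/27): 120 ÷ 5 = 24 Hz
shaft B → shaft C (belt, 200/100): 24 ÷ 2 = 12 Hz
shaft C → the driven shaft (belt, 800/200): 12 ÷ 4 = 3 Hz

3 Hz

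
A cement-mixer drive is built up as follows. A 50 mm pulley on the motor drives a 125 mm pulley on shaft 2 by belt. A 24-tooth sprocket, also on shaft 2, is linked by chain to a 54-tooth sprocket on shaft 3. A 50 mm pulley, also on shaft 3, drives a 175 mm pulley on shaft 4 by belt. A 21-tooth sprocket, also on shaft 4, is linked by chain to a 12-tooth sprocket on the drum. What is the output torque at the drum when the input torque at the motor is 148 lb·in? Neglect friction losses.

1665 lb·in

belt 125/50 = 2.5 → τ = 148·2.5 = 370 lb·in
chain 54/24 = 2.25 → τ = 370·2.25 = 832.5 lb·in
belt 175/50 = 3.5 → τ = 832.5·3.5 = 2913.8 lb·in
chain 12/21 = 0.57143 → τ = 2913.8·0.57143 = 1665 lb·in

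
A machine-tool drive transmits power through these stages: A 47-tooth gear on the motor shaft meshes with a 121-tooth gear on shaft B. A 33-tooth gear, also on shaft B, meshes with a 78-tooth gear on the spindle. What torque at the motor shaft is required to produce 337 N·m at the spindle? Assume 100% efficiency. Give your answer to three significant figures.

55.4 N·m

Overall ratio R = 2.5745 × 2.3636 = 6.0851.
Input torque = output torque / R = 337 / 6.0851 = 55.381 N·m.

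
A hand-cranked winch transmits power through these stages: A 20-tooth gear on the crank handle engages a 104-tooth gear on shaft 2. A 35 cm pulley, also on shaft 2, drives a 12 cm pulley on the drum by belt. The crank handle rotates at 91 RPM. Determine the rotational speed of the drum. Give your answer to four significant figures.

Gear mesh: ratio = 104/20 = 5.2, so shaft 2 turns at 91 / 5.2 = 17.5 RPM.
Belt: ratio = 12/35 = 0.34286, so the drum turns at 17.5 / 0.34286 = 51.042 RPM.

51.04 RPM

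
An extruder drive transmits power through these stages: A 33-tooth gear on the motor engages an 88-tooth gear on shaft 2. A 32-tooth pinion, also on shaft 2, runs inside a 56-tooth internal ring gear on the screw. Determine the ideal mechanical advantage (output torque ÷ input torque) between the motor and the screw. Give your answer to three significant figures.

Each stage contributes driven/driver: gear mesh 88/33 = 2.6667, internal gear 56/32 = 1.75.
Overall: 2.6667 × 1.75 = 4.6667.

4.67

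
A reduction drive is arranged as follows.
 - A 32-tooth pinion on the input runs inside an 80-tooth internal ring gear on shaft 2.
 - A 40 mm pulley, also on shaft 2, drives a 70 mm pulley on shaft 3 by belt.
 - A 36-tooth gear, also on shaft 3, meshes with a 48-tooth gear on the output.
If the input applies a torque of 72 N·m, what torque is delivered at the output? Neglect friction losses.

internal gear 80/32 = 2.5 → τ = 72·2.5 = 180 N·m
belt 70/40 = 1.75 → τ = 180·1.75 = 315 N·m
gear mesh 48/36 = 1.3333 → τ = 315·1.3333 = 420 N·m

420 N·m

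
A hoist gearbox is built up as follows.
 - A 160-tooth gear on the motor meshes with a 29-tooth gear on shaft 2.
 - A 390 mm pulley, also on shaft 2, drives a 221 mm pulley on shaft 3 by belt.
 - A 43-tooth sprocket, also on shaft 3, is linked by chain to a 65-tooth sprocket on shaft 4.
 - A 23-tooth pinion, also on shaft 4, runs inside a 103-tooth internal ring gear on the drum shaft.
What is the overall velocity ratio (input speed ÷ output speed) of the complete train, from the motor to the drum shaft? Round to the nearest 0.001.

0.695

Each stage contributes driven/driver: gear mesh 29/160 = 0.18125, belt 221/390 = 0.56667, chain 65/43 = 1.5116, internal gear 103/23 = 4.4783.
Overall: 0.18125 × 0.56667 × 1.5116 × 4.4783 = 0.69528.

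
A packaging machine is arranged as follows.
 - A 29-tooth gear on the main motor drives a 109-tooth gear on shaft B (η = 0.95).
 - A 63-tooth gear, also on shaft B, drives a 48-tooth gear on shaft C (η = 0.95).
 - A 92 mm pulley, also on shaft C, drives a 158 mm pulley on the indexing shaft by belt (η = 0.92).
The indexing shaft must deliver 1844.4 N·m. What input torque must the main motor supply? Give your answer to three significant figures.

452 N·m

Overall ratio R = 3.7586 × 0.7619 × 1.7174 = 4.9181; overall efficiency η = 0.95 × 0.95 × 0.92 = 0.8303.
Input torque = output torque / (R × η) = 1844.4 / (4.9181 × 0.8303) = 451.67 N·m.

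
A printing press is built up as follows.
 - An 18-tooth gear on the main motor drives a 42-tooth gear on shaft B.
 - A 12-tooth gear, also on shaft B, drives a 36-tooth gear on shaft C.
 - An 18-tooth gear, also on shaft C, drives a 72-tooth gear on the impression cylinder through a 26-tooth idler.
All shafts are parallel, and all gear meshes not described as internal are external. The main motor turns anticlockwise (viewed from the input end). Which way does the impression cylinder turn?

the main motor → shaft B: external mesh, 1 reversal → CW.
shaft B → shaft C: external mesh, 1 reversal → CCW.
shaft C → the impression cylinder: driver → idler → driven is 2 external meshes, 2 reversals → CCW.
4 reversals in total — an even number — so the impression cylinder turns the same way as the main motor.

anticlockwise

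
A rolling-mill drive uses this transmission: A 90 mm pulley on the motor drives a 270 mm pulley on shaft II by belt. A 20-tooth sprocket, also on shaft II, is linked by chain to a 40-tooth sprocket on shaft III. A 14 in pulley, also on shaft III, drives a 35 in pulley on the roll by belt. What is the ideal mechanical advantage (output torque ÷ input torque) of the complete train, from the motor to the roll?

15

Each stage contributes driven/driver: belt 270/90 = 3, chain 40/20 = 2, belt 35/14 = 2.5.
Overall: 3 × 2 × 2.5 = 15.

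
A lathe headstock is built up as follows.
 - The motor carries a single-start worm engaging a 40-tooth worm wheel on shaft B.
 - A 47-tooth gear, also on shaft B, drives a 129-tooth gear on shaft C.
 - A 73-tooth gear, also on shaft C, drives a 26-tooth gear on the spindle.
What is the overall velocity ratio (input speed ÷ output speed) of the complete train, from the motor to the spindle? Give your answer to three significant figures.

Each stage contributes driven/driver: worm 40/1 = 40, gear mesh 129/47 = 2.7447, gear mesh 26/73 = 0.35616.
Overall: 40 × 2.7447 × 0.35616 = 39.102.

39.1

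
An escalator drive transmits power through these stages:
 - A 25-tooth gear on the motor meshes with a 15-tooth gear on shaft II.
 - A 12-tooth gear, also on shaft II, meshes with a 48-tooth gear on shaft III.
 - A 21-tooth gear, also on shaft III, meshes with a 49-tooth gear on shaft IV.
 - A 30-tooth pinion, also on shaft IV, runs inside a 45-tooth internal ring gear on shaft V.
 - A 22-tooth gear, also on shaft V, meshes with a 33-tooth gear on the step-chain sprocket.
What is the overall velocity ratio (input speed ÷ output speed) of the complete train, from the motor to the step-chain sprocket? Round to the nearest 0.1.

Each stage contributes driven/driver: gear mesh 15/25 = 0.6, gear mesh 48/12 = 4, gear mesh 49/21 = 2.3333, internal gear 45/30 = 1.5, gear mesh 33/22 = 1.5.
Overall: 0.6 × 4 × 2.3333 × 1.5 × 1.5 = 12.6.

12.6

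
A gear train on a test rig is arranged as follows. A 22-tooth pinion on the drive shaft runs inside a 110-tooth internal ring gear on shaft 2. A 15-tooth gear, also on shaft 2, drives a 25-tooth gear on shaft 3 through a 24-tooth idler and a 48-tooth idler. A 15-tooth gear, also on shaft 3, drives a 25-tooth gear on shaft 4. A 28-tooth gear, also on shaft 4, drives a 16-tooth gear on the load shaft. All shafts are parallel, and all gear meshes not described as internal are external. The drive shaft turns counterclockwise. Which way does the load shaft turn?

the drive shaft → shaft 2: internal mesh, same direction → CCW.
shaft 2 → shaft 3: driver → idler → idler → driven is 3 external meshes, 3 reversals → CW.
shaft 3 → shaft 4: external mesh, 1 reversal → CCW.
shaft 4 → the load shaft: external mesh, 1 reversal → CW.
5 reversals in total — an odd number — so the load shaft turns opposite to the drive shaft.

clockwise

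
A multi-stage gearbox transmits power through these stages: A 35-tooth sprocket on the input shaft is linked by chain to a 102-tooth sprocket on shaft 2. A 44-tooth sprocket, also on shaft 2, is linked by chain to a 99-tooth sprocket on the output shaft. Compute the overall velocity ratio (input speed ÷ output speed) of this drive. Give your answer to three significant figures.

6.56

Each stage contributes driven/driver: chain 102/35 = 2.9143, chain 99/44 = 2.25.
Overall: 2.9143 × 2.25 = 6.5571.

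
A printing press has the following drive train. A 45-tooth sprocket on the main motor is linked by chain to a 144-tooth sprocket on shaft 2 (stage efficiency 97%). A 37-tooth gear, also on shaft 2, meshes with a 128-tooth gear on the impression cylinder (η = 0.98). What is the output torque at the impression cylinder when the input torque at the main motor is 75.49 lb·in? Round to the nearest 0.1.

Chain: ratio = 144/45 = 3.2; torque at shaft 2 = 75.49 × 3.2 × 0.97 = 234.32 lb·in.
Gear mesh: ratio = 128/37 = 3.4595; torque at the impression cylinder = 234.32 × 3.4595 × 0.98 = 794.41 lb·in.

794.4 lb·in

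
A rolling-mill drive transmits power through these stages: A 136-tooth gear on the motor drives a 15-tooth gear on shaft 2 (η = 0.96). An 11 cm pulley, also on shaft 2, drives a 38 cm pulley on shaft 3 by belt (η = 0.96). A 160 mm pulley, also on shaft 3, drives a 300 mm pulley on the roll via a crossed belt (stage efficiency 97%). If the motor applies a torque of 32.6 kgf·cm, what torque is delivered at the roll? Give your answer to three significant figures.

20.8 kgf·cm

gear mesh 15/136 = 0.11029 → τ = 32.6·0.11029·0.96 = 3.4518 kgf·cm
belt 38/11 = 3.4545 → τ = 3.4518·3.4545·0.96 = 11.447 kgf·cm
belt 300/160 = 1.875 → τ = 11.447·1.875·0.97 = 20.82 kgf·cm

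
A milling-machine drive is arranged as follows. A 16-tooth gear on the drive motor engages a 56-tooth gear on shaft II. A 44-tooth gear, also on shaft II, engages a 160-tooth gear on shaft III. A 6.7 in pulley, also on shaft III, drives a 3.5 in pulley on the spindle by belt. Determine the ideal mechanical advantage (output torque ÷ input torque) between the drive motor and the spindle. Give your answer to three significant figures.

6.65

Each stage contributes driven/driver: gear mesh 56/16 = 3.5, gear mesh 160/44 = 3.6364, belt 3.5/6.7 = 0.52239.
Overall: 3.5 × 3.6364 × 0.52239 = 6.6486.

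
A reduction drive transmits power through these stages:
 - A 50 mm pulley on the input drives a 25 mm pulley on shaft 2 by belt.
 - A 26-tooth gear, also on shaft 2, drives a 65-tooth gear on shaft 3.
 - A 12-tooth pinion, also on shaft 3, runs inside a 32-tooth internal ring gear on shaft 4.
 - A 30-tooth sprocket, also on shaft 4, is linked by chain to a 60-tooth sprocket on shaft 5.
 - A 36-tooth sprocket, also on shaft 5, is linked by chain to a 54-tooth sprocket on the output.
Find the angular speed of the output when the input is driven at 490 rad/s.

49 rad/s

belt 25/50 = 0.5 → 490/0.5 = 980 rad/s
gear mesh 65/26 = 2.5 → 980/2.5 = 392 rad/s
internal gear 32/12 = 2.6667 → 392/2.6667 = 147 rad/s
chain 60/30 = 2 → 147/2 = 73.5 rad/s
chain 54/36 = 1.5 → 73.5/1.5 = 49 rad/s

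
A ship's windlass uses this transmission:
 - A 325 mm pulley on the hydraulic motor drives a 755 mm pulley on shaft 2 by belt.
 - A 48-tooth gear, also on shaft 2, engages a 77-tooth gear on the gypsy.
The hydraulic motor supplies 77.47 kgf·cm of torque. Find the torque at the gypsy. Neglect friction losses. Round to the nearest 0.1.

After the belt (755/325): 77.47 × 2.3231 = 179.97 kgf·cm
After the gear mesh (77/48): 179.97 × 1.6042 = 288.7 kgf·cm

288.7 kgf·cm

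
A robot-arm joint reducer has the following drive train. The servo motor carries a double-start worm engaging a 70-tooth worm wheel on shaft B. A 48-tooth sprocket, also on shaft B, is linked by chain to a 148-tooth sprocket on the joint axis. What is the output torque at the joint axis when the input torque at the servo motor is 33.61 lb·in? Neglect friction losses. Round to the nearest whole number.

Worm: ratio = 70/2 = 35; torque at shaft B = 33.61 × 35 = 1176.3 lb·in.
Chain: ratio = 148/48 = 3.0833; torque at the joint axis = 1176.3 × 3.0833 = 3627.1 lb·in.

3627 lb·in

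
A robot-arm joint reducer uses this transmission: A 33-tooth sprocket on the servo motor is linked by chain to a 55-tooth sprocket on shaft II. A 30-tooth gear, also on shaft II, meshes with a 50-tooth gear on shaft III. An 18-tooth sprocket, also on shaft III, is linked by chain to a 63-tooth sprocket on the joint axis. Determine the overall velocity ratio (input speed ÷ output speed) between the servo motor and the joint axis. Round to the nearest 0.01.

Each stage contributes driven/driver: chain 55/33 = 1.6667, gear mesh 50/30 = 1.6667, chain 63/18 = 3.5.
Overall: 1.6667 × 1.6667 × 3.5 = 9.7222.

9.72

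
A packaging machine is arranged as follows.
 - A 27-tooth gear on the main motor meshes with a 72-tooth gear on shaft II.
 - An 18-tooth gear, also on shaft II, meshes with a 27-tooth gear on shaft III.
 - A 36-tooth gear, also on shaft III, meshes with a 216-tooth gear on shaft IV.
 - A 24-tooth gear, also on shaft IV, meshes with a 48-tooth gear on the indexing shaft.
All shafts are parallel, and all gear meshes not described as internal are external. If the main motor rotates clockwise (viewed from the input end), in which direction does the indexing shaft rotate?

the main motor → shaft II: external mesh, 1 reversal → CCW.
shaft II → shaft III: external mesh, 1 reversal → CW.
shaft III → shaft IV: external mesh, 1 reversal → CCW.
shaft IV → the indexing shaft: external mesh, 1 reversal → CW.
4 reversals in total — an even number — so the indexing shaft turns the same way as the main motor.

clockwise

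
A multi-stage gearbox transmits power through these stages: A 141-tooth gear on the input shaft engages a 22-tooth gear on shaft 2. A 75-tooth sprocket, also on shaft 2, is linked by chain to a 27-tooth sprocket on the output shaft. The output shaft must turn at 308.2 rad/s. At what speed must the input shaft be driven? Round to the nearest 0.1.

17.3 rad/s

Overall ratio R = 0.15603 × 0.36 = 0.05617.
Required input speed = output speed × R = 308.2 × 0.05617 = 17.312 rad/s.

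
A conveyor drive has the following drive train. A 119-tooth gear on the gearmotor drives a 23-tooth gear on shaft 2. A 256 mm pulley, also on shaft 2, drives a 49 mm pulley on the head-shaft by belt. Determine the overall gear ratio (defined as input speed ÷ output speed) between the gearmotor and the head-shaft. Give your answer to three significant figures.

0.0370

Each stage contributes driven/driver: gear mesh 23/119 = 0.19328, belt 49/256 = 0.19141.
Overall: 0.19328 × 0.19141 = 0.036994.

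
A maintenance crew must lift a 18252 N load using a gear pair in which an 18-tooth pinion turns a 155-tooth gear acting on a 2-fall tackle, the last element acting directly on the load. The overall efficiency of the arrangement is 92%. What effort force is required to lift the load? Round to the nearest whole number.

Gear pair MA = 155/18 = 8.6111.
Block-and-tackle MA = number of supporting rope parts = 2.
Combined ideal MA = 8.6111 × 2 = 17.222.
Actual MA = 17.222 × 0.92 = 15.844.
Effort = load / actual MA = 18252 / 15.844 = 1151.9 N.

1152 N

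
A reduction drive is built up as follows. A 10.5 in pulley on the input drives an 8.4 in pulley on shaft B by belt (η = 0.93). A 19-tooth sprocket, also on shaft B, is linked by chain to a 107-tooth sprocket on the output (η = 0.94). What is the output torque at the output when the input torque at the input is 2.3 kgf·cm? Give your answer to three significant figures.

belt 8.4/10.5 = 0.8 → τ = 2.3·0.8·0.93 = 1.7112 kgf·cm
chain 107/19 = 5.6316 → τ = 1.7112·5.6316·0.94 = 9.0586 kgf·cm

9.06 kgf·cm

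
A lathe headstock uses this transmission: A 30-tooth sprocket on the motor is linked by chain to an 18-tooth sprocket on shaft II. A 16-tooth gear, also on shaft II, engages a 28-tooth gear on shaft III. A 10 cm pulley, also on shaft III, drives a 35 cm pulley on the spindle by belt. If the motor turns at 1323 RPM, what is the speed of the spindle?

360 RPM

chain 18/30 = 0.6 → 1323/0.6 = 2205 RPM
gear mesh 28/16 = 1.75 → 2205/1.75 = 1260 RPM
belt 35/10 = 3.5 → 1260/3.5 = 360 RPM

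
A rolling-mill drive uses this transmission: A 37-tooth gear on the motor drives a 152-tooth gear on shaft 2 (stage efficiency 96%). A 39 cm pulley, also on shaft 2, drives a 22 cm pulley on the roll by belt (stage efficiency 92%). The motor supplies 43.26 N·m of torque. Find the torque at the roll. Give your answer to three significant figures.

88.5 N·m

gear mesh 152/37 = 4.1081 → τ = 43.26·4.1081·0.96 = 170.61 N·m
belt 22/39 = 0.5641 → τ = 170.61·0.5641·0.92 = 88.541 N·m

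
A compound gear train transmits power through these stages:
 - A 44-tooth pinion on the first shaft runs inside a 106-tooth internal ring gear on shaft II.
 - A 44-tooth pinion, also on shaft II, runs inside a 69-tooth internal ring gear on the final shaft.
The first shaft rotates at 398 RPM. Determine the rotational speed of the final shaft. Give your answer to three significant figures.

internal gear 106/44 = 2.4091 → 398/2.4091 = 165.21 RPM
internal gear 69/44 = 1.5682 → 165.21/1.5682 = 105.35 RPM

105 RPM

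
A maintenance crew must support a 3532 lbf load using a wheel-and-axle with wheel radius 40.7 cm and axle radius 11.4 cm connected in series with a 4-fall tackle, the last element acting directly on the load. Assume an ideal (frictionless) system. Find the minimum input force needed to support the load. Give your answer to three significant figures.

247 lbf

Wheel-and-axle MA = R/r = 40.7/11.4 = 3.5702.
Block-and-tackle MA = number of supporting rope parts = 4.
Combined ideal MA = 3.5702 × 4 = 14.281.
Effort = load / MA = 3532 / 14.281 = 247.33 lbf.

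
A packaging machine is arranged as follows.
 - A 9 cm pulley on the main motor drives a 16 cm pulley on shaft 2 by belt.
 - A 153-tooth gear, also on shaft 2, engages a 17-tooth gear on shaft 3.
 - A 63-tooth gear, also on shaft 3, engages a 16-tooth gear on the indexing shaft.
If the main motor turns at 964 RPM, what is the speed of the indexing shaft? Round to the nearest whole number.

Belt: ratio = 16/9 = 1.7778, so shaft 2 turns at 964 / 1.7778 = 542.25 RPM.
Gear mesh: ratio = 17/153 = 0.11111, so shaft 3 turns at 542.25 / 0.11111 = 4880.2 RPM.
Gear mesh: ratio = 16/63 = 0.25397, so the indexing shaft turns at 4880.2 / 0.25397 = 19216 RPM.

19216 RPM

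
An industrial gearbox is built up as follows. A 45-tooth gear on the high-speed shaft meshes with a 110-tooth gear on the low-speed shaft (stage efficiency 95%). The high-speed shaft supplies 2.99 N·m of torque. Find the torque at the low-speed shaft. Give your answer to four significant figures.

gear mesh 110/45 = 2.4444 → τ = 2.99·2.4444·0.95 = 6.9434 N·m

6.943 N·m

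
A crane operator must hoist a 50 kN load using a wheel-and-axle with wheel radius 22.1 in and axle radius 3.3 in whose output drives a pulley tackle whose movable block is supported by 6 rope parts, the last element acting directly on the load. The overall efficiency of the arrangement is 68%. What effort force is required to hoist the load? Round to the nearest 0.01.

Wheel-and-axle MA = R/r = 22.1/3.3 = 6.697.
Block-and-tackle MA = number of supporting rope parts = 6.
Combined ideal MA = 6.697 × 6 = 40.182.
Actual MA = 40.182 × 0.68 = 27.324.
Effort = load / actual MA = 50 / 27.324 = 1.8299 kN.

1.83 kN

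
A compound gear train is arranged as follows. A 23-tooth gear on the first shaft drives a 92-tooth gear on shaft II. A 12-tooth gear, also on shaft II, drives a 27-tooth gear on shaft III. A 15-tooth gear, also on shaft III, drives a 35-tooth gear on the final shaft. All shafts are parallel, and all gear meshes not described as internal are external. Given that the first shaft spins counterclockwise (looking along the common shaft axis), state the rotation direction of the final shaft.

the first shaft → shaft II: external mesh, 1 reversal → CW.
shaft II → shaft III: external mesh, 1 reversal → CCW.
shaft III → the final shaft: external mesh, 1 reversal → CW.
3 reversals in total — an odd number — so the final shaft turns opposite to the first shaft.

clockwise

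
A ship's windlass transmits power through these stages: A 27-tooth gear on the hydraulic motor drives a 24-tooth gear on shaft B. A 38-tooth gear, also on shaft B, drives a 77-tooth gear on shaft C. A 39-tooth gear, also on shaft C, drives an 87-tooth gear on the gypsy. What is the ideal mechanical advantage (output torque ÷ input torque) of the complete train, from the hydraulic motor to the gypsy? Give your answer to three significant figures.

4.02

Each stage contributes driven/driver: gear mesh 24/27 = 0.88889, gear mesh 77/38 = 2.0263, gear mesh 87/39 = 2.2308.
Overall: 0.88889 × 2.0263 × 2.2308 = 4.018.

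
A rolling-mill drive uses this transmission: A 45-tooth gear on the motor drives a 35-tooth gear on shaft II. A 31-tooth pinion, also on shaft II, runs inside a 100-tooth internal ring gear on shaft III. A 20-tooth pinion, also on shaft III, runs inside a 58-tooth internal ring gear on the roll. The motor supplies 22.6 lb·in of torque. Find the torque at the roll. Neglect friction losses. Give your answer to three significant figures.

gear mesh 35/45 = 0.77778 → τ = 22.6·0.77778 = 17.578 lb·in
internal gear 100/31 = 3.2258 → τ = 17.578·3.2258 = 56.703 lb·in
internal gear 58/20 = 2.9 → τ = 56.703·2.9 = 164.44 lb·in

164 lb·in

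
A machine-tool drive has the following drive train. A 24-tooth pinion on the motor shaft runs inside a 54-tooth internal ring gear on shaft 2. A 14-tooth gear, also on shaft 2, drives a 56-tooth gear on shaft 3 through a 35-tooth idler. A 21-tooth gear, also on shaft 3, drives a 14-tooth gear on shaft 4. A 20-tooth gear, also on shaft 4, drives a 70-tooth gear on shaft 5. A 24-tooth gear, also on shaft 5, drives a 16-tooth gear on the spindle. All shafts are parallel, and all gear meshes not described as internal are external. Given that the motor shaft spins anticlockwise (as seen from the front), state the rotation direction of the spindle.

clockwise

the motor shaft → shaft 2: internal mesh, same direction → CCW.
shaft 2 → shaft 3: driver → idler → driven is 2 external meshes, 2 reversals → CCW.
shaft 3 → shaft 4: external mesh, 1 reversal → CW.
shaft 4 → shaft 5: external mesh, 1 reversal → CCW.
shaft 5 → the spindle: external mesh, 1 reversal → CW.
5 reversals in total — an odd number — so the spindle turns opposite to the motor shaft.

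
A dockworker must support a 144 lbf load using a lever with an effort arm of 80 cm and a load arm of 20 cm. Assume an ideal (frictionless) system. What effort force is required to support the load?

Lever MA = effort arm / load arm = 80/20 = 4.
Effort = load / MA = 144 / 4 = 36 lbf.

36 lbf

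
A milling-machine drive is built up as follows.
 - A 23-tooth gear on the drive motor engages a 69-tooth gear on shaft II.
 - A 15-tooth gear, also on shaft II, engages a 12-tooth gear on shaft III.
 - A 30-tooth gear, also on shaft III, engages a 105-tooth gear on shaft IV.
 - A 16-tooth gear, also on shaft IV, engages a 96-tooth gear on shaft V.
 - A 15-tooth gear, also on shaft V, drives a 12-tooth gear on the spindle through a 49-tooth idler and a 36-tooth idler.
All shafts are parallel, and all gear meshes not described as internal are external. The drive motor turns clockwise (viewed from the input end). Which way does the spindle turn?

the drive motor → shaft II: external mesh, 1 reversal → CCW.
shaft II → shaft III: external mesh, 1 reversal → CW.
shaft III → shaft IV: external mesh, 1 reversal → CCW.
shaft IV → shaft V: external mesh, 1 reversal → CW.
shaft V → the spindle: driver → idler → idler → driven is 3 external meshes, 3 reversals → CCW.
7 reversals in total — an odd number — so the spindle turns opposite to the drive motor.

anticlockwise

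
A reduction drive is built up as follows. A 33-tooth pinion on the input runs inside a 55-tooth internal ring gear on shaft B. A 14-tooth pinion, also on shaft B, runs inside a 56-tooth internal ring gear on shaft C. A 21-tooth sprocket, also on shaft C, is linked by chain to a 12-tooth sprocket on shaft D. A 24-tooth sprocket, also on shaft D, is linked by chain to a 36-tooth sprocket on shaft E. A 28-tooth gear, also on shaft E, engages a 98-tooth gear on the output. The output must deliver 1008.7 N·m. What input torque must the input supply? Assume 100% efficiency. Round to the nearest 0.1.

50.4 N·m

Overall ratio R = 1.6667 × 4 × 0.57143 × 1.5 × 3.5 = 20.
Input torque = output torque / R = 1008.7 / 20 = 50.435 N·m.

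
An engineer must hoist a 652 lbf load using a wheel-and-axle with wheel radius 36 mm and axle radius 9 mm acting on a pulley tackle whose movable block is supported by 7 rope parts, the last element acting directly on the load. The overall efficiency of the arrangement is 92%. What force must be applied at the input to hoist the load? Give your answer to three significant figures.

Wheel-and-axle MA = R/r = 36/9 = 4.
Block-and-tackle MA = number of supporting rope parts = 7.
Combined ideal MA = 4 × 7 = 28.
Actual MA = 28 × 0.92 = 25.76.
Effort = load / actual MA = 652 / 25.76 = 25.311 lbf.

25.3 lbf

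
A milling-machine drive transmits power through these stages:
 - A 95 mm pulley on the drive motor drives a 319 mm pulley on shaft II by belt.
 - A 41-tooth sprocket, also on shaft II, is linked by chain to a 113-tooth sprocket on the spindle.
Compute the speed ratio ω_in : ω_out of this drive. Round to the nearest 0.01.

Each stage contributes driven/driver: belt 319/95 = 3.3579, chain 113/41 = 2.7561.
Overall: 3.3579 × 2.7561 = 9.2547.

9.25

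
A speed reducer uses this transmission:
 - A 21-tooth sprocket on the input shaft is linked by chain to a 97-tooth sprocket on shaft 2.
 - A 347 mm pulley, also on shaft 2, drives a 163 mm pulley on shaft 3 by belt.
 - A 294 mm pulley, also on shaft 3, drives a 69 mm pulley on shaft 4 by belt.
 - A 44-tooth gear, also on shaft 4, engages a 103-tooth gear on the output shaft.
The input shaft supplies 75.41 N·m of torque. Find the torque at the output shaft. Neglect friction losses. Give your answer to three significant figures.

chain 97/21 = 4.619 → τ = 75.41·4.619 = 348.32 N·m
belt 163/347 = 0.46974 → τ = 348.32·0.46974 = 163.62 N·m
belt 69/294 = 0.23469 → τ = 163.62·0.23469 = 38.401 N·m
gear mesh 103/44 = 2.3409 → τ = 38.401·2.3409 = 89.893 N·m

89.9 N·m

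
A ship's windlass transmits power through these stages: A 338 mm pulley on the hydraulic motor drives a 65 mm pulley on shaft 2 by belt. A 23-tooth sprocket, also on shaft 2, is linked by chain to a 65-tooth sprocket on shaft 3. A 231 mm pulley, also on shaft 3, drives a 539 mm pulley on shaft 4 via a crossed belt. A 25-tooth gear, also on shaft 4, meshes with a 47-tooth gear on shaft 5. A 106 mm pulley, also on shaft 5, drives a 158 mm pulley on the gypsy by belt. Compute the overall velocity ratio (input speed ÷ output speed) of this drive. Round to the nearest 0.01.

3.55

Each stage contributes driven/driver: belt 65/338 = 0.19231, chain 65/23 = 2.8261, belt 539/231 = 2.3333, gear mesh 47/25 = 1.88, belt 158/106 = 1.4906.
Overall: 0.19231 × 2.8261 × 2.3333 × 1.88 × 1.4906 = 3.5536.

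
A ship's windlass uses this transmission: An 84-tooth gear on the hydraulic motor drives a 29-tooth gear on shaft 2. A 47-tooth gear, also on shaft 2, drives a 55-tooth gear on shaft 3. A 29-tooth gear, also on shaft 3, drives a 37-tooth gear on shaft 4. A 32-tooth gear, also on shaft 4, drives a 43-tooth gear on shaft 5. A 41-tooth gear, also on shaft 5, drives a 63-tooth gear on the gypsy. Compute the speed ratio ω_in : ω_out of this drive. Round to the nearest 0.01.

1.06

Each stage contributes driven/driver: gear mesh 29/84 = 0.34524, gear mesh 55/47 = 1.1702, gear mesh 37/29 = 1.2759, gear mesh 43/32 = 1.3438, gear mesh 63/41 = 1.5366.
Overall: 0.34524 × 1.1702 × 1.2759 × 1.3438 × 1.5366 = 1.0643.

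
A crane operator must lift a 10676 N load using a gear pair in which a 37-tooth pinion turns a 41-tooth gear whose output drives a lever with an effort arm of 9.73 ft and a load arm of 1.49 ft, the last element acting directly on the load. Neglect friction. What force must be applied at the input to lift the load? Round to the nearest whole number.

Gear pair MA = 41/37 = 1.1081.
Lever MA = effort arm / load arm = 9.73/1.49 = 6.5302.
Combined ideal MA = 1.1081 × 6.5302 = 7.2362.
Effort = load / MA = 10676 / 7.2362 = 1475.4 N.

1475 N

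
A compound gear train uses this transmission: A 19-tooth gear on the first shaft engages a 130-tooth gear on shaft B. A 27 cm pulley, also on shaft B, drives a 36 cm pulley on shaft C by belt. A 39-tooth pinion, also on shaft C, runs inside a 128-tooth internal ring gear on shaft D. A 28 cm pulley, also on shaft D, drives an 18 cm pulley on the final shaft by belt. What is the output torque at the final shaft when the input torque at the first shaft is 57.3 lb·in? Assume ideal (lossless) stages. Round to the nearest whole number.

Gear mesh: ratio = 130/19 = 6.8421; torque at shaft B = 57.3 × 6.8421 = 392.05 lb·in.
Belt: ratio = 36/27 = 1.3333; torque at shaft C = 392.05 × 1.3333 = 522.74 lb·in.
Internal gear: ratio = 128/39 = 3.2821; torque at shaft D = 522.74 × 3.2821 = 1715.6 lb·in.
Belt: ratio = 18/28 = 0.64286; torque at the final shaft = 1715.6 × 0.64286 = 1102.9 lb·in.

1103 lb·in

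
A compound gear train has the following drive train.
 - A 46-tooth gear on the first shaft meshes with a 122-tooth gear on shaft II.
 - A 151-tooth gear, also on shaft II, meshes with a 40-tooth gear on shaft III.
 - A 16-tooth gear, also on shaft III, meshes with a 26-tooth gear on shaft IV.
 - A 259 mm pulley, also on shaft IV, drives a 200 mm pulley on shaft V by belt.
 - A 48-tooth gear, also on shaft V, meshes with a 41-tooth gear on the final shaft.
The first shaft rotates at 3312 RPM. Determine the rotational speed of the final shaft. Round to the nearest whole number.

4398 RPM

Gear mesh: ratio = 122/46 = 2.6522, so shaft II turns at 3312 / 2.6522 = 1248.8 RPM.
Gear mesh: ratio = 40/151 = 0.2649, so shaft III turns at 1248.8 / 0.2649 = 4714.2 RPM.
Gear mesh: ratio = 26/16 = 1.625, so shaft IV turns at 4714.2 / 1.625 = 2901 RPM.
Belt: ratio = 200/259 = 0.7722, so shaft V turns at 2901 / 0.7722 = 3756.8 RPM.
Gear mesh: ratio = 41/48 = 0.85417, so the final shaft turns at 3756.8 / 0.85417 = 4398.2 RPM.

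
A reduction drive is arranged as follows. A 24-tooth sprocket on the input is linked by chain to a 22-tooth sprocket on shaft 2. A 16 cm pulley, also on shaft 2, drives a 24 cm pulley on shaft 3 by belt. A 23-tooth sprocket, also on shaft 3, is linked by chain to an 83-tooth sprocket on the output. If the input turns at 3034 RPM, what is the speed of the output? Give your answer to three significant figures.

611 RPM

chain 22/24 = 0.91667 → 3034/0.91667 = 3309.8 RPM
belt 24/16 = 1.5 → 3309.8/1.5 = 2206.5 RPM
chain 83/23 = 3.6087 → 2206.5/3.6087 = 611.45 RPM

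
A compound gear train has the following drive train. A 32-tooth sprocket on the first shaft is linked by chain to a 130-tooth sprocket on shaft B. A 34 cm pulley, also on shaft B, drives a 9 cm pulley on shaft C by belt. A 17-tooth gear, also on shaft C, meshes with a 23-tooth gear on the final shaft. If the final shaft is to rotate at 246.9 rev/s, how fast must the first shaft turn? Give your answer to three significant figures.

Overall ratio R = 4.0625 × 0.26471 × 1.3529 = 1.4549.
Required input speed = output speed × R = 246.9 × 1.4549 = 359.22 rev/s.

359 rev/s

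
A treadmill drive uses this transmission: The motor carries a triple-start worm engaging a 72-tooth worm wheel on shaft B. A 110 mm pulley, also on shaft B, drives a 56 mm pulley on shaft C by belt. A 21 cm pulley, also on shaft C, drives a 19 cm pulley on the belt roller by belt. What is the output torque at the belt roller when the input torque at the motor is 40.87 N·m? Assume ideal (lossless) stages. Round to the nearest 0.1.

worm 72/3 = 24 → τ = 40.87·24 = 980.88 N·m
belt 56/110 = 0.50909 → τ = 980.88·0.50909 = 499.36 N·m
belt 19/21 = 0.90476 → τ = 499.36·0.90476 = 451.8 N·m

451.8 N·m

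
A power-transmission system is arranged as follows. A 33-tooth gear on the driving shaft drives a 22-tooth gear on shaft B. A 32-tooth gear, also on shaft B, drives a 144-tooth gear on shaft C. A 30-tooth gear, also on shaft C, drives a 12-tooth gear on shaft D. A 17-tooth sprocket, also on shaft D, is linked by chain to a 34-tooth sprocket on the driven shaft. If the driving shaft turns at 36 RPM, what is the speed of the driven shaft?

15 RPM

Gear mesh: ratio = 22/33 = 0.66667, so shaft B turns at 36 / 0.66667 = 54 RPM.
Gear mesh: ratio = 144/32 = 4.5, so shaft C turns at 54 / 4.5 = 12 RPM.
Gear mesh: ratio = 12/30 = 0.4, so shaft D turns at 12 / 0.4 = 30 RPM.
Chain: ratio = 34/17 = 2, so the driven shaft turns at 30 / 2 = 15 RPM.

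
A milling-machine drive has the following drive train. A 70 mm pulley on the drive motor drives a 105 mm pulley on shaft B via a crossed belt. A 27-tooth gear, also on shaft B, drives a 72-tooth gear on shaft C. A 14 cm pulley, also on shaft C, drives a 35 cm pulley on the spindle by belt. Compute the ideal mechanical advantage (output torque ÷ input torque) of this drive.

Each stage contributes driven/driver: belt 105/70 = 1.5, gear mesh 72/27 = 2.6667, belt 35/14 = 2.5.
Overall: 1.5 × 2.6667 × 2.5 = 10.

10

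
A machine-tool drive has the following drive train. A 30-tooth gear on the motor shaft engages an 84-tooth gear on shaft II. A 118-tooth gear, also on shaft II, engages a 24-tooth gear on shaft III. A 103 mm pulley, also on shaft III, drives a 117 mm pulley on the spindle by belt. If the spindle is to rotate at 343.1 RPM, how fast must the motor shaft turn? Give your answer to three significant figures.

Overall ratio R = 2.8 × 0.20339 × 1.1359 = 0.6469.
Required input speed = output speed × R = 343.1 × 0.6469 = 221.95 RPM.

222 RPM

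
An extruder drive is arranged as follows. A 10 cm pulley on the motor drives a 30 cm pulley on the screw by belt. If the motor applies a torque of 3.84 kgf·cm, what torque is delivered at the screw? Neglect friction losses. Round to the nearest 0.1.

belt 30/10 = 3 → τ = 3.84·3 = 11.52 kgf·cm

11.5 kgf·cm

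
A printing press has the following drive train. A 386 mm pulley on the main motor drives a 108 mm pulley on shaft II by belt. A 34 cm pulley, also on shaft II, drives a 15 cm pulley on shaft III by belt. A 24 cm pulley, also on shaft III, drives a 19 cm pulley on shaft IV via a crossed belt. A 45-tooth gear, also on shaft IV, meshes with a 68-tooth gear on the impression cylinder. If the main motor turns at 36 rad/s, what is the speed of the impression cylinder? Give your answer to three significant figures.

244 rad/s

Belt: ratio = 108/386 = 0.27979, so shaft II turns at 36 / 0.27979 = 128.67 rad/s.
Belt: ratio = 15/34 = 0.44118, so shaft III turns at 128.67 / 0.44118 = 291.64 rad/s.
Belt: ratio = 19/24 = 0.79167, so shaft IV turns at 291.64 / 0.79167 = 368.39 rad/s.
Gear mesh: ratio = 68/45 = 1.5111, so the impression cylinder turns at 368.39 / 1.5111 = 243.79 rad/s.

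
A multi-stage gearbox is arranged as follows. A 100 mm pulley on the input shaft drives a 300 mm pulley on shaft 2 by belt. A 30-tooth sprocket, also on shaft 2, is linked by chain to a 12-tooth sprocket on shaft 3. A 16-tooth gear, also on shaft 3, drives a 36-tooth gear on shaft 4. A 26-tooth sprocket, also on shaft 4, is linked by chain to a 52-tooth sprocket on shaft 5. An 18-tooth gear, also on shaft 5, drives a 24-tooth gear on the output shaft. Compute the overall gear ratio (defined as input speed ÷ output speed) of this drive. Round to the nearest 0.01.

Each stage contributes driven/driver: belt 300/100 = 3, chain 12/30 = 0.4, gear mesh 36/16 = 2.25, chain 52/26 = 2, gear mesh 24/18 = 1.3333.
Overall: 3 × 0.4 × 2.25 × 2 × 1.3333 = 7.2.

7.20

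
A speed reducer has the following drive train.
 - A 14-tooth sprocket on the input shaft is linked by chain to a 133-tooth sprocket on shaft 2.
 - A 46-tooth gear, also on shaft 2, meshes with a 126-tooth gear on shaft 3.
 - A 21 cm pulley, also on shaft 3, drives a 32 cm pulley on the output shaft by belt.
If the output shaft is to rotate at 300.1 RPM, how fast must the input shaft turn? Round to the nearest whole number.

11900 RPM

Overall ratio R = 9.5 × 2.7391 × 1.5238 = 39.652.
Required input speed = output speed × R = 300.1 × 39.652 = 11900 RPM.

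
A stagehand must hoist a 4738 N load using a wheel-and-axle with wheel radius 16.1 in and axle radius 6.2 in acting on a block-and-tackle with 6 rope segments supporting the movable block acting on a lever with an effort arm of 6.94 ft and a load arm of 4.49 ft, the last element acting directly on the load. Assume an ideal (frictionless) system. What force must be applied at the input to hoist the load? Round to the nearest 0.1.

196.7 N

Wheel-and-axle MA = R/r = 16.1/6.2 = 2.5968.
Block-and-tackle MA = number of supporting rope parts = 6.
Lever MA = effort arm / load arm = 6.94/4.49 = 1.5457.
Combined ideal MA = 2.5968 × 6 × 1.5457 = 24.082.
Effort = load / MA = 4738 / 24.082 = 196.74 N.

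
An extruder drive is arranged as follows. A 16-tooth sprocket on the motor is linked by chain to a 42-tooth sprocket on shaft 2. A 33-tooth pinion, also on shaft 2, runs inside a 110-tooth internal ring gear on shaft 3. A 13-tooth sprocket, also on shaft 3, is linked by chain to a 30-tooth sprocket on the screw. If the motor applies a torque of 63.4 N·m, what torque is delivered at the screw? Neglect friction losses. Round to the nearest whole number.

1280 N·m

After the chain (42/16): 63.4 × 2.625 = 166.42 N·m
After the internal gear (110/33): 166.42 × 3.3333 = 554.75 N·m
After the chain (30/13): 554.75 × 2.3077 = 1280.2 N·m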